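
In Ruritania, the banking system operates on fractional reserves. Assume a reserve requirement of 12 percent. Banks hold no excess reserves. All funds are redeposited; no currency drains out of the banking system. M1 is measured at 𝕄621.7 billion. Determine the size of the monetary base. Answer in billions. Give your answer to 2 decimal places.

With no currency drain and no excess reserves, the money multiplier is m = 1/rr = 1/0.12 ≈ 8.333333.
The monetary base is MB = M / m = 621.7 / 8.333333 ≈ 74.604 billion.

𝕄74.60 billion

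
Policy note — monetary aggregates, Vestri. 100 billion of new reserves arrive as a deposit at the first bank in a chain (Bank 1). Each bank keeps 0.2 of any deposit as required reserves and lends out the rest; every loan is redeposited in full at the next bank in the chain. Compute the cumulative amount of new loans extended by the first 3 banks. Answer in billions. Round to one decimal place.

Bank i lends (1 − rr)^i of the original deposit: Bank 1 lends 100·0.8000 = 80.0000, Bank 2 lends 100·0.8000² = 64.0000, and so on.
Summing a geometric series: total = 100·[0.8000·(1 − 0.8000^3) / (1 − 0.8000)] = 195.2000 billion.

195.2 billion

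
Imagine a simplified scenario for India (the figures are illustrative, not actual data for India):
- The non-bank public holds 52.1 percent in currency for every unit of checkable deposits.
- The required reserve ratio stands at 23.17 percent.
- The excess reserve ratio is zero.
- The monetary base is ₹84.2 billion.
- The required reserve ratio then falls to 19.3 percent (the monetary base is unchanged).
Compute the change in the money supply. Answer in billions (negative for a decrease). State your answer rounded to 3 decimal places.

₹9.222 billion

Initially m₁ = (1 + 0.521) / (0.2317 + 0.521) ≈ 2.020725, so M₁ = 2.020725 × 84.2 ≈ 170.145 billion.
After the change m₂ = (1 + 0.521) / (0.193 + 0.521) ≈ 2.130252, so M₂ = 2.130252 × 84.2 ≈ 179.3672 billion.
ΔM = M₂ − M₁ = 179.3672 − 170.145 = 9.2222 billion.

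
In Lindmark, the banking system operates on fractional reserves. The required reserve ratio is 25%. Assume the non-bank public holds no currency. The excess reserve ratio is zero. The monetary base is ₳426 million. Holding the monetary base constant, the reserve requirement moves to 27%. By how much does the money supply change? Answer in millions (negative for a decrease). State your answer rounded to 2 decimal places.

Initially m₁ = 1 / (0.25) = 4, so M₁ = 4 × 426 = 1704 million.
After the change m₂ = 1 / (0.27) ≈ 3.703704, so M₂ = 3.703704 × 426 ≈ 1577.7779 million.
ΔM = M₂ − M₁ = 1577.7779 − 1704 = -126.2221 million.

-126.22 million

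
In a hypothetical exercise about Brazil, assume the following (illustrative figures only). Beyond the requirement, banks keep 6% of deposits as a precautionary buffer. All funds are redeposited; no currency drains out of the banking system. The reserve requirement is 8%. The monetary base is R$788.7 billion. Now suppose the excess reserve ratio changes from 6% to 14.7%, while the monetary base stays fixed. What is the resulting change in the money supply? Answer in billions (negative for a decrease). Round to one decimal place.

Initially m₁ = 1 / (0.08 + 0.06) ≈ 7.14286, so M₁ = 7.14286 × 788.7 ≈ 5633.5737 billion.
After the change m₂ = 1 / (0.08 + 0.147) ≈ 4.40529, so M₂ = 4.40529 × 788.7 ≈ 3474.4522 billion.
ΔM = M₂ − M₁ = 3474.4522 − 5633.5737 = -2159.1215 billion.

-2159.1 billion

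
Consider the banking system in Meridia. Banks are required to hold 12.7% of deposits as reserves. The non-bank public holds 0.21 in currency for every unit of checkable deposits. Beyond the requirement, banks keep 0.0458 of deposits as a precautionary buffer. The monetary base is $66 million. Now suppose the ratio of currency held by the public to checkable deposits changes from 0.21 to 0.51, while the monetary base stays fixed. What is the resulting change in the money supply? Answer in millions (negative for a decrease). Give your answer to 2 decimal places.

Initially m₁ = (1 + 0.21) / (0.127 + 0.0458 + 0.21) ≈ 3.16092, so M₁ = 3.16092 × 66 ≈ 208.6207 million.
After the change m₂ = (1 + 0.51) / (0.127 + 0.0458 + 0.51) ≈ 2.21148, so M₂ = 2.21148 × 66 ≈ 145.9577 million.
ΔM = M₂ − M₁ = 145.9577 − 208.6207 = -62.663 million.

-62.66 million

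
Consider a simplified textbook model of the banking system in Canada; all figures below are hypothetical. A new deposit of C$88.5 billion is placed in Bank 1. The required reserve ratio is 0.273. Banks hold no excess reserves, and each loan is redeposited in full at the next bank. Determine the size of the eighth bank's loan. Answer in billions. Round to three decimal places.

Each bank lends a fraction (1 − rr) = 0.7270 of the deposit it receives, so Bank 8 receives 88.5·0.7270^7 and lends 88.5·0.7270^8 ≈ 6.9059 billion.

C$6.906 billion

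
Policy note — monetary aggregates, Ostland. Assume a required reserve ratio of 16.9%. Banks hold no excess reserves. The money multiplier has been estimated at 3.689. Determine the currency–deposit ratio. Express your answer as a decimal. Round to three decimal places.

Using m = 3.689. From m = (1 + c)/(c + rr + e), rearranging gives 1 + c = m·(c + rr + e), so c·(1 − m) = m·(rr + e) − 1.
Hence c = [m·(rr + e) − 1]/(1 − m) = [3.689 × (0.169 + 0) − 1] / (1 − 3.689) ≈ 0.140037.

0.140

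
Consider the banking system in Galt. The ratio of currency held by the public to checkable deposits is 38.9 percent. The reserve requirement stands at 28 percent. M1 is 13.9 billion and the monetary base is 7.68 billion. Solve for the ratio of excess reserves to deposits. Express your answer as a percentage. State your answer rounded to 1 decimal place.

9.8%

Using m = M/MB = 13.9/7.68 ≈ 1.809896. Since m = (1 + c)/(c + rr + e), the denominator satisfies c + rr + e = (1 + c)/m = (1 + 0.389) / 1.809896 ≈ 0.767447.
With c = 0.389 and rr = 0.28, the ratio of excess reserves to deposits is 0.767447 − 0.389 − 0.28 = 0.098447.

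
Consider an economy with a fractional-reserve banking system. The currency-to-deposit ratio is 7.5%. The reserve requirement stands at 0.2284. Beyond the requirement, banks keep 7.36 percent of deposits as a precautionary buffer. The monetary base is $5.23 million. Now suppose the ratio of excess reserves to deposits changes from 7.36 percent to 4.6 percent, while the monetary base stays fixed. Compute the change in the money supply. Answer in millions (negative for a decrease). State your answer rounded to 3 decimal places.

Initially m₁ = (1 + 0.075) / (0.2284 + 0.0736 + 0.075) ≈ 2.85146, so M₁ = 2.85146 × 5.23 ≈ 14.9131 million.
After the change m₂ = (1 + 0.075) / (0.2284 + 0.046 + 0.075) ≈ 3.07670, so M₂ = 3.07670 × 5.23 ≈ 16.0911 million.
ΔM = M₂ − M₁ = 16.0911 − 14.9131 = 1.178 million.

$1.178 million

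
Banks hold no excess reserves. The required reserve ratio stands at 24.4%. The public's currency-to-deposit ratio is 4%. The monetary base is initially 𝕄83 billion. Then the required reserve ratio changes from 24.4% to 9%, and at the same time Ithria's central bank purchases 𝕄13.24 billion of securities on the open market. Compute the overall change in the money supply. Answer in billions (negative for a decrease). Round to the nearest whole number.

𝕄466 billion

Before: m₁ = (1 + 0.04) / (0.244 + 0.04) ≈ 3.6620, MB₁ = 83, so M₁ = 3.6620 × 83 = 303.946 billion.
After: m₂ = (1 + 0.04) / (0.09 + 0.04) = 8, MB₂ = 83 + 13.24 = 96.24, so M₂ = 8 × 96.24 = 769.92 billion.
ΔM = M₂ − M₁ = 769.92 − 303.946 = 465.974 billion.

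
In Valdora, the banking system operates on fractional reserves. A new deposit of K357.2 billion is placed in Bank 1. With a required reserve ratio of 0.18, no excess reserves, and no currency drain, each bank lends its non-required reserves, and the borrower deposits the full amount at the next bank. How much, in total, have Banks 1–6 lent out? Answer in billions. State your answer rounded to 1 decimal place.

Bank i lends (1 − rr)^i of the original deposit: Bank 1 lends 357.2·0.8200 = 292.9040, Bank 2 lends 357.2·0.8200² ≈ 240.1813, and so on.
Summing a geometric series: total = 357.2·[0.8200·(1 − 0.8200^6) / (1 − 0.8200)] ≈ 1132.5513 billion.

K1132.6 billion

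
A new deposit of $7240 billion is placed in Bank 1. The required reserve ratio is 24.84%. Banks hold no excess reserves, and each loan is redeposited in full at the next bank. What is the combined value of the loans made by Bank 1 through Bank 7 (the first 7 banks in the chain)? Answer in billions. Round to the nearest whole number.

$18938 billion

Bank i lends (1 − rr)^i of the original deposit: Bank 1 lends 7240·0.7516 = 5441.5840, Bank 2 lends 7240·0.7516² ≈ 4089.8945, and so on.
Summing a geometric series: total = 7240·[0.7516·(1 − 0.7516^7) / (1 − 0.7516)] ≈ 18938.4200 billion.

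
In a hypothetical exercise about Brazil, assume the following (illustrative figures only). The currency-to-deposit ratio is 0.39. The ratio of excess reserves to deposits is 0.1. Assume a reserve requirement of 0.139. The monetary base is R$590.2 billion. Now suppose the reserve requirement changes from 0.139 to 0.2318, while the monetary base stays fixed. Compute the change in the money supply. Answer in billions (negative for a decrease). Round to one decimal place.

-167.7 billion

Initially m₁ = (1 + 0.39) / (0.139 + 0.1 + 0.39) ≈ 2.20986, so M₁ = 2.20986 × 590.2 ≈ 1304.2594 billion.
After the change m₂ = (1 + 0.39) / (0.2318 + 0.1 + 0.39) ≈ 1.92574, so M₂ = 1.92574 × 590.2 ≈ 1136.5717 billion.
ΔM = M₂ − M₁ = 1136.5717 − 1304.2594 = -167.6877 billion.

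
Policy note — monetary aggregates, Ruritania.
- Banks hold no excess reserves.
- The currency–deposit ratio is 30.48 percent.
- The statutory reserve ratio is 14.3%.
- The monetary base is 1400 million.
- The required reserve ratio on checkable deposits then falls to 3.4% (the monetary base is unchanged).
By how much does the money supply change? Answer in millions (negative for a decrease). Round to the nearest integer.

Initially m₁ = (1 + 0.3048) / (0.143 + 0.3048) ≈ 2.91380, so M₁ = 2.91380 × 1400 = 4079.32 million.
After the change m₂ = (1 + 0.3048) / (0.034 + 0.3048) ≈ 3.85124, so M₂ = 3.85124 × 1400 = 5391.736 million.
ΔM = M₂ − M₁ = 5391.736 − 4079.32 = 1312.416 million.

1312 million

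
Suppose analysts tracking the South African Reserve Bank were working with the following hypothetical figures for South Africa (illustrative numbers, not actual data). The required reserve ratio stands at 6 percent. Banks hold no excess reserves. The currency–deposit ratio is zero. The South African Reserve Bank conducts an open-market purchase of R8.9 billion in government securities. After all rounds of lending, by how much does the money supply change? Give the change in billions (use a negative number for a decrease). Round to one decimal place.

R148.3 billion

The simple money multiplier is m = 1/rr = 1/0.06 ≈ 16.6667.
An open-market purchase increases the monetary base by 8.9 billion, so ΔM = m × ΔMB = 16.6667 × 8.9 ≈ 148.3336 billion.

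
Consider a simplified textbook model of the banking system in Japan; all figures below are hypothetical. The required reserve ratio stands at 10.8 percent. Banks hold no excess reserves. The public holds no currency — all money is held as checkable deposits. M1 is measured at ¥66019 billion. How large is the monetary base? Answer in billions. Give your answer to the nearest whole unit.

¥7130 billion

With no currency drain and no excess reserves, the money multiplier is m = 1/rr = 1/0.108 ≈ 9.259259.
The monetary base is MB = M / m = 66019 / 9.259259 ≈ 7130.0522 billion.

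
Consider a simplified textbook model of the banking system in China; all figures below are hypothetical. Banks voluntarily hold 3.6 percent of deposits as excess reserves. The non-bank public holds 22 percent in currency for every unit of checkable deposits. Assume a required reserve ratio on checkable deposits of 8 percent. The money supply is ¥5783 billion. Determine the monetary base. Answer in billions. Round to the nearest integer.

¥1593 billion

The money multiplier is m = (1 + c) / (rr + e + c) = (1 + 0.22) / (0.08 + 0.036 + 0.22) ≈ 3.63095.
MB = M / m = 5783 / 3.63095 ≈ 1592.6961 billion.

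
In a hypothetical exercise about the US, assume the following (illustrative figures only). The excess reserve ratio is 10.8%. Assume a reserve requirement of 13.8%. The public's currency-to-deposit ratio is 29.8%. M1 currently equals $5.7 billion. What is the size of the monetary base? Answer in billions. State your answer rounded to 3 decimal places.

$2.389 billion

The money multiplier is m = (1 + c) / (rr + e + c) = (1 + 0.298) / (0.138 + 0.108 + 0.298) ≈ 2.38603.
MB = M / m = 5.7 / 2.38603 ≈ 2.3889 billion.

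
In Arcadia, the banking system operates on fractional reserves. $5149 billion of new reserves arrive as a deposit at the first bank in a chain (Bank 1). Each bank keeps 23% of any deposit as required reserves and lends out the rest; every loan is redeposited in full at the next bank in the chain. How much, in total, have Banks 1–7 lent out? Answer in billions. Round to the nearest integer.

$14472 billion

Bank i lends (1 − rr)^i of the original deposit: Bank 1 lends 5149·0.7700 = 3964.7300, Bank 2 lends 5149·0.7700² = 3052.8421, and so on.
Summing a geometric series: total = 5149·[0.7700·(1 − 0.7700^7) / (1 − 0.7700)] ≈ 14471.5191 billion.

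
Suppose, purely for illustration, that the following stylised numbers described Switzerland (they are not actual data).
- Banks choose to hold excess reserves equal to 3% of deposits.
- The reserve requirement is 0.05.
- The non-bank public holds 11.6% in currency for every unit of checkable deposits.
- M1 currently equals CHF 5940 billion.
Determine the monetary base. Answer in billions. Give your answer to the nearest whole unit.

The money multiplier is m = (1 + c) / (rr + e + c) = (1 + 0.116) / (0.05 + 0.03 + 0.116) ≈ 5.69388.
MB = M / m = 5940 / 5.69388 ≈ 1043.2254 billion.

CHF 1043 billion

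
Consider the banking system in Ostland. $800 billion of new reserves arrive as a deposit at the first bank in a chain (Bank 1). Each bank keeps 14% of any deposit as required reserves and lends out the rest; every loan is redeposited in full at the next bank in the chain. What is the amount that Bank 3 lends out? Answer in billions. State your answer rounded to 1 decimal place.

Each bank lends a fraction (1 − rr) = 0.8600 of the deposit it receives, so Bank 3 receives 800·0.8600^2 and lends 800·0.8600^3 = 508.8448 billion.

$508.8 billion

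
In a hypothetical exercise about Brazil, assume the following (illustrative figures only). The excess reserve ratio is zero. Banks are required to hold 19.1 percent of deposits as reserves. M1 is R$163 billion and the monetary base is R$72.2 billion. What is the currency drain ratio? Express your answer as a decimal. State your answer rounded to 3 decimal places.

0.452

Using m = M/MB = 163/72.2 ≈ 2.257618. From m = (1 + c)/(c + rr + e), rearranging gives 1 + c = m·(c + rr + e), so c·(1 − m) = m·(rr + e) − 1.
Hence c = [m·(rr + e) − 1]/(1 − m) = [2.257618 × (0.191 + 0) − 1] / (1 − 2.257618) ≈ 0.452280.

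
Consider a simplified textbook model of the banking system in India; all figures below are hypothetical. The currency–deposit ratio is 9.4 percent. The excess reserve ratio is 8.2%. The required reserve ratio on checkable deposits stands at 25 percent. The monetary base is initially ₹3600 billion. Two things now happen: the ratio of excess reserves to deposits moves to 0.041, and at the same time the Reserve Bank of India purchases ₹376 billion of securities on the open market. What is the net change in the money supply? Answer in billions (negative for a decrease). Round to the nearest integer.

₹2053 billion

Before: m₁ = (1 + 0.094) / (0.25 + 0.082 + 0.094) ≈ 2.56808, MB₁ = 3600, so M₁ = 2.56808 × 3600 = 9245.088 billion.
After: m₂ = (1 + 0.094) / (0.25 + 0.041 + 0.094) ≈ 2.84156, MB₂ = 3600 + 376 = 3976, so M₂ = 2.84156 × 3976 ≈ 11298.0426 billion.
ΔM = M₂ − M₁ = 11298.0426 − 9245.088 = 2052.9546 billion.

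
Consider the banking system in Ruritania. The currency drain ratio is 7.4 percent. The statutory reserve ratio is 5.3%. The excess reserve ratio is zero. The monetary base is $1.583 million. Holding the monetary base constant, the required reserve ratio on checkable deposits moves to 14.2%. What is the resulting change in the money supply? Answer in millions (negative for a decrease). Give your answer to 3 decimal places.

-5.516 million

Initially m₁ = (1 + 0.074) / (0.053 + 0.074) ≈ 8.45669, so M₁ = 8.45669 × 1.583 ≈ 13.3869 million.
After the change m₂ = (1 + 0.074) / (0.142 + 0.074) ≈ 4.97222, so M₂ = 4.97222 × 1.583 ≈ 7.871 million.
ΔM = M₂ − M₁ = 7.871 − 13.3869 = -5.5159 million.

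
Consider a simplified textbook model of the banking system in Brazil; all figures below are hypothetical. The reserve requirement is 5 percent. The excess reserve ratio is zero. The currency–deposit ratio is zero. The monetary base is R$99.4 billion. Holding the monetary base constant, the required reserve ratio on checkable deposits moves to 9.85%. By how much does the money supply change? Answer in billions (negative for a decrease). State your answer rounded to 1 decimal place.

-978.9 billion

Initially m₁ = 1 / (0.05) = 20, so M₁ = 20 × 99.4 = 1988 billion.
After the change m₂ = 1 / (0.0985) ≈ 10.1523, so M₂ = 10.1523 × 99.4 ≈ 1009.1386 billion.
ΔM = M₂ − M₁ = 1009.1386 − 1988 = -978.8614 billion.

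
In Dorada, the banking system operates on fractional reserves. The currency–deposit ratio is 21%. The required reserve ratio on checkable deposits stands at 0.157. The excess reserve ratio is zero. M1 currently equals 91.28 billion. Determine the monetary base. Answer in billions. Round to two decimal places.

27.69 billion

The money multiplier is m = (1 + c) / (rr + c) = (1 + 0.21) / (0.157 + 0.21) ≈ 3.29700.
MB = M / m = 91.28 / 3.29700 ≈ 27.6858 billion.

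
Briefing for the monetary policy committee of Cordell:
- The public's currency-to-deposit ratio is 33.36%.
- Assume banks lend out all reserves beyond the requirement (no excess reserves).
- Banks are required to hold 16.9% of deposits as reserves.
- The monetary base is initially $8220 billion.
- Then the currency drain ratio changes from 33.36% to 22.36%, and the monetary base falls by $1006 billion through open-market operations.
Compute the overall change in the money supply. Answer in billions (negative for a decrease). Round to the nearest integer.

Before: m₁ = (1 + 0.3336) / (0.169 + 0.3336) ≈ 2.65340, MB₁ = 8220, so M₁ = 2.65340 × 8220 = 21810.948 billion.
After: m₂ = (1 + 0.2236) / (0.169 + 0.2236) ≈ 3.11666, MB₂ = 8220 − 1006 = 7214, so M₂ = 3.11666 × 7214 ≈ 22483.5852 billion.
ΔM = M₂ − M₁ = 22483.5852 − 21810.948 = 672.6372 billion.

$673 billion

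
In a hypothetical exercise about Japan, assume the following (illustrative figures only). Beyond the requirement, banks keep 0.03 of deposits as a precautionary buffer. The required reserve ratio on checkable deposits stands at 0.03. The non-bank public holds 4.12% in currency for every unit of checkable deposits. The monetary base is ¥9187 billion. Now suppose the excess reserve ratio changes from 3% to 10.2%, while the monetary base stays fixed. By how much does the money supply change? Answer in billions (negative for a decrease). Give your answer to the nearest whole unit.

-39293 billion

Initially m₁ = (1 + 0.0412) / (0.03 + 0.03 + 0.0412) ≈ 10.28854, so M₁ = 10.28854 × 9187 ≈ 94520.817 billion.
After the change m₂ = (1 + 0.0412) / (0.03 + 0.102 + 0.0412) ≈ 6.01155, so M₂ = 6.01155 × 9187 ≈ 55228.1099 billion.
ΔM = M₂ − M₁ = 55228.1099 − 94520.817 = -39292.7071 billion.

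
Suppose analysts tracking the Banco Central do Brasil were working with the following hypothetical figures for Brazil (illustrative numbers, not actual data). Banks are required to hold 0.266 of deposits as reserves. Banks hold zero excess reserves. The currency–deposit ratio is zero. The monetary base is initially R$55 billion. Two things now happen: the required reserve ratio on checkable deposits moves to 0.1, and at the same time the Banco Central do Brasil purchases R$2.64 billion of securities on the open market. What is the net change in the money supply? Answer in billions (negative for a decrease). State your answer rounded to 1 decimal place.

Before: m₁ = 1 / (0.266) ≈ 3.7594, MB₁ = 55, so M₁ = 3.7594 × 55 = 206.767 billion.
After: m₂ = 1 / (0.1) = 10, MB₂ = 55 + 2.64 = 57.64, so M₂ = 10 × 57.64 = 576.4 billion.
ΔM = M₂ − M₁ = 576.4 − 206.767 = 369.633 billion.

R$369.6 billion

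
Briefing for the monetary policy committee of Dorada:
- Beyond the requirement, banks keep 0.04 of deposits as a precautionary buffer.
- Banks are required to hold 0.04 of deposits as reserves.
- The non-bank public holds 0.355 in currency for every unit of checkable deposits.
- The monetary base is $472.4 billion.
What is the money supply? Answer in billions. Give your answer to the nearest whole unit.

$1471 billion

The money multiplier is m = (1 + c) / (rr + e + c) = (1 + 0.355) / (0.04 + 0.04 + 0.355) ≈ 3.1149.
So M = m × MB = 3.1149 × 472.4 ≈ 1471.4788 billion.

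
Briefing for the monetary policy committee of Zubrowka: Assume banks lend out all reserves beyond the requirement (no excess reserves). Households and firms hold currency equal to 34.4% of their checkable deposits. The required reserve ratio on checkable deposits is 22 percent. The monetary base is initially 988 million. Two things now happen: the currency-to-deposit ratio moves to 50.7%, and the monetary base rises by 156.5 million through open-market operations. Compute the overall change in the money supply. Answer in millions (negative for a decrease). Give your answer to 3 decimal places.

Before: m₁ = (1 + 0.344) / (0.22 + 0.344) ≈ 2.3829787, MB₁ = 988, so M₁ = 2.3829787 × 988 ≈ 2354.383 million.
After: m₂ = (1 + 0.507) / (0.22 + 0.507) ≈ 2.0729023, MB₂ = 988 + 156.5 = 1144.5, so M₂ = 2.0729023 × 1144.5 ≈ 2372.4367 million.
ΔM = M₂ − M₁ = 2372.4367 − 2354.383 = 18.0537 million.

18.054 million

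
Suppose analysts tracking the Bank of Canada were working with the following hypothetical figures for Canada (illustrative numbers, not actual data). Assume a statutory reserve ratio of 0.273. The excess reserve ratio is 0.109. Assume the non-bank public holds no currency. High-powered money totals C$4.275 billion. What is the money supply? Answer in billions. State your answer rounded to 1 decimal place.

C$11.2 billion

The money multiplier is m = 1 / (rr + e) = 1 / (0.273 + 0.109) ≈ 2.6178.
So M = m × MB = 2.6178 × 4.275 ≈ 11.1911 billion.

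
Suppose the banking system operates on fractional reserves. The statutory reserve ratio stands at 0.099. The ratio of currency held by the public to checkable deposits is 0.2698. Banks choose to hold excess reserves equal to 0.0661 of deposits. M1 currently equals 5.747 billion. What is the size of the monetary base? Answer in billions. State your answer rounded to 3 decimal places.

The money multiplier is m = (1 + c) / (rr + e + c) = (1 + 0.2698) / (0.099 + 0.0661 + 0.2698) ≈ 2.91975.
MB = M / m = 5.747 / 2.91975 ≈ 1.9683 billion.

1.968 billion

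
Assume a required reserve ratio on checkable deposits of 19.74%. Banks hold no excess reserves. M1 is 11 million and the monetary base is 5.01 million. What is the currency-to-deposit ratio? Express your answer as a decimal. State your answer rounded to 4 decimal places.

0.4739

Using m = M/MB = 11/5.01 ≈ 2.195609. From m = (1 + c)/(c + rr + e), rearranging gives 1 + c = m·(c + rr + e), so c·(1 − m) = m·(rr + e) − 1.
Hence c = [m·(rr + e) − 1]/(1 − m) = [2.195609 × (0.1974 + 0) − 1] / (1 − 2.195609) ≈ 0.473890.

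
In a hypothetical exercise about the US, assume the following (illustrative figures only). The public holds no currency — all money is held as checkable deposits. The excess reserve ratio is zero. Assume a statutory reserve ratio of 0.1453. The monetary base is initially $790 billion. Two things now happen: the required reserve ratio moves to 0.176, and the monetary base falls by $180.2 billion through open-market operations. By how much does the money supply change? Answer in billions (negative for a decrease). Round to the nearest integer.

Before: m₁ = 1 / (0.1453) ≈ 6.8823, MB₁ = 790, so M₁ = 6.8823 × 790 = 5437.017 billion.
After: m₂ = 1 / (0.176) ≈ 5.6818, MB₂ = 790 − 180.2 = 609.8, so M₂ = 5.6818 × 609.8 ≈ 3464.7616 billion.
ΔM = M₂ − M₁ = 3464.7616 − 5437.017 = -1972.2554 billion.

-1972 billion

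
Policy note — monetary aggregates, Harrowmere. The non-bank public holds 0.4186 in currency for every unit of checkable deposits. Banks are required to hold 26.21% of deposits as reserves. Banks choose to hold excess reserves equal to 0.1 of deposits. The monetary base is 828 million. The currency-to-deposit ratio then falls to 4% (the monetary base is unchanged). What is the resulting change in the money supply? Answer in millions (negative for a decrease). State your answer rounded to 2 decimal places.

Initially m₁ = (1 + 0.4186) / (0.2621 + 0.1 + 0.4186) ≈ 1.817087, so M₁ = 1.817087 × 828 ≈ 1504.548 million.
After the change m₂ = (1 + 0.04) / (0.2621 + 0.1 + 0.04) ≈ 2.586421, so M₂ = 2.586421 × 828 ≈ 2141.5566 million.
ΔM = M₂ − M₁ = 2141.5566 − 1504.548 = 637.0086 million.

637.01 million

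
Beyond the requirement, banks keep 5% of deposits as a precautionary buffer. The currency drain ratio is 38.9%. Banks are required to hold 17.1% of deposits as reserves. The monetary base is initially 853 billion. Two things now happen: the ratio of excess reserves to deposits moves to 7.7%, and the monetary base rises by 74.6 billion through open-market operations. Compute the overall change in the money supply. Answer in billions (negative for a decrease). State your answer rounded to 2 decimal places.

Before: m₁ = (1 + 0.389) / (0.171 + 0.05 + 0.389) ≈ 2.277049, MB₁ = 853, so M₁ = 2.277049 × 853 ≈ 1942.3228 billion.
After: m₂ = (1 + 0.389) / (0.171 + 0.077 + 0.389) ≈ 2.180534, MB₂ = 853 + 74.6 = 927.6, so M₂ = 2.180534 × 927.6 ≈ 2022.6633 billion.
ΔM = M₂ − M₁ = 2022.6633 − 1942.3228 = 80.3405 billion.

80.34 billion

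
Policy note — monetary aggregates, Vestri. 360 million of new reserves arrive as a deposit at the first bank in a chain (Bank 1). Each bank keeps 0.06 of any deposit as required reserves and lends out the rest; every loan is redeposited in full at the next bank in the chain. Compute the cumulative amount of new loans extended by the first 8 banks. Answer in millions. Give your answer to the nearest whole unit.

2202 million

Bank i lends (1 − rr)^i of the original deposit: Bank 1 lends 360·0.9400 = 338.4000, Bank 2 lends 360·0.9400² = 318.0960, and so on.
Summing a geometric series: total = 360·[0.9400·(1 − 0.9400^8) / (1 − 0.9400)] ≈ 2202.0312 million.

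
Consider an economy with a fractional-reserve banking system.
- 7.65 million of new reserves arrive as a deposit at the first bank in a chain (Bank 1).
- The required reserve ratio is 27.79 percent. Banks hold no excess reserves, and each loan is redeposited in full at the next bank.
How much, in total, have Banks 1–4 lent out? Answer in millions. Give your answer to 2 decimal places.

14.47 million

Bank i lends (1 − rr)^i of the original deposit: Bank 1 lends 7.65·0.7221 ≈ 5.5241, Bank 2 lends 7.65·0.7221² ≈ 3.9889, and so on.
Summing a geometric series: total = 7.65·[0.7221·(1 − 0.7221^4) / (1 − 0.7221)] ≈ 14.4733 million.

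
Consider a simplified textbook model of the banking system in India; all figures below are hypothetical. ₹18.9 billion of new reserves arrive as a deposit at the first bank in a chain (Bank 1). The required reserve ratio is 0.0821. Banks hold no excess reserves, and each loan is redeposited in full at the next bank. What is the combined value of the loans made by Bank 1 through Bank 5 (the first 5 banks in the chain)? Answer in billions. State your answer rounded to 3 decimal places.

Bank i lends (1 − rr)^i of the original deposit: Bank 1 lends 18.9·0.9179 ≈ 17.3483, Bank 2 lends 18.9·0.9179² ≈ 15.9240, and so on.
Summing a geometric series: total = 18.9·[0.9179·(1 − 0.9179^5) / (1 − 0.9179)] ≈ 73.6207 billion.

₹73.621 billion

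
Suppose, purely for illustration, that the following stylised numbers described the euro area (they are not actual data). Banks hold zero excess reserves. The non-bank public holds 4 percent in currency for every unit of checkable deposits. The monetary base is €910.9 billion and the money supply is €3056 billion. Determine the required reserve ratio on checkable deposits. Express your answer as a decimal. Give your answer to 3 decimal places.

0.270

Using m = M/MB = 3056/910.9 ≈ 3.354924. Since m = (1 + c)/(c + rr + e), the denominator satisfies c + rr + e = (1 + c)/m = (1 + 0.04) / 3.354924 ≈ 0.309992.
With c = 0.04 and e = 0, the required reserve ratio on checkable deposits is 0.309992 − 0.04 − 0 = 0.269992.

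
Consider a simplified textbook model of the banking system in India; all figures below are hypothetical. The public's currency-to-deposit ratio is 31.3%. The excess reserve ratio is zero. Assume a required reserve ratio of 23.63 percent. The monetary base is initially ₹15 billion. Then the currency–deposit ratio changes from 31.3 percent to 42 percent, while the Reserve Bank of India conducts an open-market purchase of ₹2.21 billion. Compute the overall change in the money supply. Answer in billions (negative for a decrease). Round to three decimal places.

₹1.382 billion

Before: m₁ = (1 + 0.313) / (0.2363 + 0.313) ≈ 2.390315, MB₁ = 15, so M₁ = 2.390315 × 15 ≈ 35.8547 billion.
After: m₂ = (1 + 0.42) / (0.2363 + 0.42) ≈ 2.163645, MB₂ = 15 + 2.21 = 17.21, so M₂ = 2.163645 × 17.21 ≈ 37.2363 billion.
ΔM = M₂ − M₁ = 37.2363 − 35.8547 = 1.3816 billion.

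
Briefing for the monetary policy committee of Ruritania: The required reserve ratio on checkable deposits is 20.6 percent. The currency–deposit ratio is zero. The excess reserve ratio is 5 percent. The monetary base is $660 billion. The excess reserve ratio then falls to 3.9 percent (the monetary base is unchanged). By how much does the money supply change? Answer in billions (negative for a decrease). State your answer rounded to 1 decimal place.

Initially m₁ = 1 / (0.206 + 0.05) = 3.90625, so M₁ = 3.90625 × 660 = 2578.125 billion.
After the change m₂ = 1 / (0.206 + 0.039) ≈ 4.08163, so M₂ = 4.08163 × 660 = 2693.8758 billion.
ΔM = M₂ − M₁ = 2693.8758 − 2578.125 = 115.7508 billion.

$115.8 billion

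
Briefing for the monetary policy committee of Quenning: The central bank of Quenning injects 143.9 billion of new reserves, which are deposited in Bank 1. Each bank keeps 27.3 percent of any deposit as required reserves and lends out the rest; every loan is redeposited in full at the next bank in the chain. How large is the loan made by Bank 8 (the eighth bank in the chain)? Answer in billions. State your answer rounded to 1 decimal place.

Each bank lends a fraction (1 − rr) = 0.7270 of the deposit it receives, so Bank 8 receives 143.9·0.7270^7 and lends 143.9·0.7270^8 ≈ 11.2289 billion.

11.2 billion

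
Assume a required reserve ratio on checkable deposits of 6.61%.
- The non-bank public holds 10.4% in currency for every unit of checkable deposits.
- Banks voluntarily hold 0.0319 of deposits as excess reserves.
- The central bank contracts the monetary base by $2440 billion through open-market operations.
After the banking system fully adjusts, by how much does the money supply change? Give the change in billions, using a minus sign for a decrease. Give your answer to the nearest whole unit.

The money multiplier is m = (1 + c) / (rr + e + c) = (1 + 0.104) / (0.0661 + 0.0319 + 0.104) ≈ 5.46535.
The sale removes 2440 billion of base, so ΔM = m × ΔMB = 5.46535 × (−2440) = -13335.454 billion.

-13335 billion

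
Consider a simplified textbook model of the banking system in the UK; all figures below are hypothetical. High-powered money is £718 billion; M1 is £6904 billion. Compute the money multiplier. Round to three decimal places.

The money multiplier is m = M / MB = 6904 / 718 ≈ 9.61560.

9.616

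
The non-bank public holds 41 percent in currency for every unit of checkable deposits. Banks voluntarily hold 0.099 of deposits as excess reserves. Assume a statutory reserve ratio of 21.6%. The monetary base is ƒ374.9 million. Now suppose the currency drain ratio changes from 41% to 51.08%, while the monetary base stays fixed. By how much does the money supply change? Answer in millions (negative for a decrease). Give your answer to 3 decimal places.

Initially m₁ = (1 + 0.41) / (0.216 + 0.099 + 0.41) ≈ 1.9448276, so M₁ = 1.9448276 × 374.9 ≈ 729.1159 million.
After the change m₂ = (1 + 0.5108) / (0.216 + 0.099 + 0.5108) ≈ 1.8294987, so M₂ = 1.8294987 × 374.9 ≈ 685.8791 million.
ΔM = M₂ − M₁ = 685.8791 − 729.1159 = -43.2368 million.

-43.237 million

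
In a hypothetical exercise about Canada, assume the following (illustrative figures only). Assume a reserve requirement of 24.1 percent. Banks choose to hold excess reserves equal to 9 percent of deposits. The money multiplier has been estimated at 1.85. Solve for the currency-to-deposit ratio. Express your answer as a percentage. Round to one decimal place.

45.6%

Using m = 1.85. From m = (1 + c)/(c + rr + e), rearranging gives 1 + c = m·(c + rr + e), so c·(1 − m) = m·(rr + e) − 1.
Hence c = [m·(rr + e) − 1]/(1 − m) = [1.85 × (0.241 + 0.09) − 1] / (1 − 1.85) ≈ 0.456059.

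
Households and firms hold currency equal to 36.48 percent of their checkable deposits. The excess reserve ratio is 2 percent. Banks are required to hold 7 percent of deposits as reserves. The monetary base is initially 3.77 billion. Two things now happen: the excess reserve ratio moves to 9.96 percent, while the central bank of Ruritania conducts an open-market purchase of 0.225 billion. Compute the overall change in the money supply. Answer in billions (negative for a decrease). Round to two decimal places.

Before: m₁ = (1 + 0.3648) / (0.07 + 0.02 + 0.3648) ≈ 3.0009, MB₁ = 3.77, so M₁ = 3.0009 × 3.77 ≈ 11.3134 billion.
After: m₂ = (1 + 0.3648) / (0.07 + 0.0996 + 0.3648) ≈ 2.5539, MB₂ = 3.77 + 0.225 = 3.995, so M₂ = 2.5539 × 3.995 ≈ 10.2028 billion.
ΔM = M₂ − M₁ = 10.2028 − 11.3134 = -1.1106 billion.

-1.11 billion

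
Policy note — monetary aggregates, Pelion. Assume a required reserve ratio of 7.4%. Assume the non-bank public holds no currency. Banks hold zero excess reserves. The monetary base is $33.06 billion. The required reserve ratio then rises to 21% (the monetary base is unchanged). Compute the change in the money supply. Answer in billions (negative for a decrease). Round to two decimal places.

-289.33 billion

Initially m₁ = 1 / (0.074) ≈ 13.51351, so M₁ = 13.51351 × 33.06 ≈ 446.7566 billion.
After the change m₂ = 1 / (0.21) ≈ 4.76190, so M₂ = 4.76190 × 33.06 ≈ 157.4284 billion.
ΔM = M₂ − M₁ = 157.4284 − 446.7566 = -289.3282 billion.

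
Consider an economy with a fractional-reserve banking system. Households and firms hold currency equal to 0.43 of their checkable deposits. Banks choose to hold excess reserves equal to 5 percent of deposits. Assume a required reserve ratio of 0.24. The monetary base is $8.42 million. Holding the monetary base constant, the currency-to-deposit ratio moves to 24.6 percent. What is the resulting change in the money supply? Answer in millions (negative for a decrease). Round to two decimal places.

$2.85 million

Initially m₁ = (1 + 0.43) / (0.24 + 0.05 + 0.43) ≈ 1.9861, so M₁ = 1.9861 × 8.42 ≈ 16.723 million.
After the change m₂ = (1 + 0.246) / (0.24 + 0.05 + 0.246) ≈ 2.3246, so M₂ = 2.3246 × 8.42 ≈ 19.5731 million.
ΔM = M₂ − M₁ = 19.5731 − 16.723 = 2.8501 million.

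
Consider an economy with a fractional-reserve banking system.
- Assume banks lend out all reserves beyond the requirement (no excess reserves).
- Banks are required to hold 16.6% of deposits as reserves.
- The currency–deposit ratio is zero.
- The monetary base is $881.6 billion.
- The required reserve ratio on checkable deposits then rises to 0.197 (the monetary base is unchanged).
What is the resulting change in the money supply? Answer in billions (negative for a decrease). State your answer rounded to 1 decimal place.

-835.7 billion

Initially m₁ = 1 / (0.166) ≈ 6.02410, so M₁ = 6.02410 × 881.6 ≈ 5310.8466 billion.
After the change m₂ = 1 / (0.197) ≈ 5.07614, so M₂ = 5.07614 × 881.6 ≈ 4475.125 billion.
ΔM = M₂ − M₁ = 4475.125 − 5310.8466 = -835.7216 billion.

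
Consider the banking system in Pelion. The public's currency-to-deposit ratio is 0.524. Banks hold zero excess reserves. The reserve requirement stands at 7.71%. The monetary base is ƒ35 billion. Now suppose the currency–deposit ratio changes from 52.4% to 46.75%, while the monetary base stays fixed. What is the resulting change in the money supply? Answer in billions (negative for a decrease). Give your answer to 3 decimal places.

Initially m₁ = (1 + 0.524) / (0.0771 + 0.524) ≈ 2.535352, so M₁ = 2.535352 × 35 ≈ 88.7373 billion.
After the change m₂ = (1 + 0.4675) / (0.0771 + 0.4675) ≈ 2.694638, so M₂ = 2.694638 × 35 ≈ 94.3123 billion.
ΔM = M₂ − M₁ = 94.3123 − 88.7373 = 5.575 billion.

ƒ5.575 billion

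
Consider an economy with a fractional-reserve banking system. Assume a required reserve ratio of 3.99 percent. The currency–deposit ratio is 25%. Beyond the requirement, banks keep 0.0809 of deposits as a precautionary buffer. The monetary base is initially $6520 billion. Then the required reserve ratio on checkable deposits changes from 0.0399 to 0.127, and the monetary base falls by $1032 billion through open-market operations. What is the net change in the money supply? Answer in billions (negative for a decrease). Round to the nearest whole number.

-6998 billion

Before: m₁ = (1 + 0.25) / (0.0399 + 0.0809 + 0.25) ≈ 3.37109, MB₁ = 6520, so M₁ = 3.37109 × 6520 = 21979.5068 billion.
After: m₂ = (1 + 0.25) / (0.127 + 0.0809 + 0.25) ≈ 2.72985, MB₂ = 6520 − 1032 = 5488, so M₂ = 2.72985 × 5488 = 14981.4168 billion.
ΔM = M₂ − M₁ = 14981.4168 − 21979.5068 = -6998.09 billion.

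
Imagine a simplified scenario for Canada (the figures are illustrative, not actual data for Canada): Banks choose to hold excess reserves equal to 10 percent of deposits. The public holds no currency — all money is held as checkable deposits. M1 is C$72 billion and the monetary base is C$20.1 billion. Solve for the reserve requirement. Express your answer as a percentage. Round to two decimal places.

Using m = M/MB = 72/20.1 ≈ 3.582090. Since m = (1 + c)/(c + rr + e), the denominator satisfies c + rr + e = (1 + c)/m = (1 + 0) / 3.582090 ≈ 0.279167.
With c = 0 and e = 0.1, the reserve requirement is 0.279167 − 0 − 0.1 = 0.179167.

17.92%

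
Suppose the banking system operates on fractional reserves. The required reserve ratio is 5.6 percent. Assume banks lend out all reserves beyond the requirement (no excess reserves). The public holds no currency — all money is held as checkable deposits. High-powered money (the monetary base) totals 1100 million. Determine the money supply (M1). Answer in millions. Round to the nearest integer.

19643 million

With no currency drain or excess reserves, the money multiplier is m = 1/rr = 1/0.056 ≈ 17.85714.
Money supply M = m × MB = 17.85714 × 1100 = 19642.854 million.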